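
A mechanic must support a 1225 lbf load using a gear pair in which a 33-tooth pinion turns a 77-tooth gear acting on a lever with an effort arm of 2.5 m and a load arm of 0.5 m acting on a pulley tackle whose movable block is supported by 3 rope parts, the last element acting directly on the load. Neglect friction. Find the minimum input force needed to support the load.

35 lbf

Gear pair MA = 77/33 = 2.3333.
Lever MA = effort arm / load arm = 2.5/0.5 = 5.
Block-and-tackle MA = number of supporting rope parts = 3.
Combined ideal MA = 2.3333 × 5 × 3 = 35.
Effort = load / MA = 1225 / 35 = 35 lbf.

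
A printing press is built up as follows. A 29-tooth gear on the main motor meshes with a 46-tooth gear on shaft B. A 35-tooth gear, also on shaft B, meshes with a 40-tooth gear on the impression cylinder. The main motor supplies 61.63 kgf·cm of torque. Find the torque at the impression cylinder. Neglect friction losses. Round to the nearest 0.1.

Gear mesh: ratio = 46/29 = 1.5862; torque at shaft B = 61.63 × 1.5862 = 97.758 kgf·cm.
Gear mesh: ratio = 40/35 = 1.1429; torque at the impression cylinder = 97.758 × 1.1429 = 111.72 kgf·cm.

111.7 kgf·cm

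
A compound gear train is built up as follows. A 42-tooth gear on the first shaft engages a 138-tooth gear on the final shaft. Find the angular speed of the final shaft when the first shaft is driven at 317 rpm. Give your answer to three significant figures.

96.5 rpm

the first shaft → the final shaft (gear mesh, 138/42): 317 ÷ 3.2857 = 96.478 rpm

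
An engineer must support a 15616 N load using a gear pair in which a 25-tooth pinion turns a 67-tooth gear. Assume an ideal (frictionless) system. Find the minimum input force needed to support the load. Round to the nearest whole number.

Gear pair MA = 67/25 = 2.68.
Effort = load / MA = 15616 / 2.68 = 5826.9 N.

5827 N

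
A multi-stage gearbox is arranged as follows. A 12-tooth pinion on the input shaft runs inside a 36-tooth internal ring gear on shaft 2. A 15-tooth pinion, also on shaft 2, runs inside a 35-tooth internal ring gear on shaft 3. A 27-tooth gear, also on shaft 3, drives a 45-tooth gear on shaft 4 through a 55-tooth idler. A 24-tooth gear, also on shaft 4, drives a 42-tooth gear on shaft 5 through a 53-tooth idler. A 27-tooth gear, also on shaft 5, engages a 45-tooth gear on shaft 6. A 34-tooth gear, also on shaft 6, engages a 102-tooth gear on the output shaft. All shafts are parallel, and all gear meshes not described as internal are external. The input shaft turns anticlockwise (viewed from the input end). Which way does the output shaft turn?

anticlockwise

the input shaft → shaft 2: internal mesh, same direction → CCW.
shaft 2 → shaft 3: internal mesh, same direction → CCW.
shaft 3 → shaft 4: driver → idler → driven is 2 external meshes, 2 reversals → CCW.
shaft 4 → shaft 5: driver → idler → driven is 2 external meshes, 2 reversals → CCW.
shaft 5 → shaft 6: external mesh, 1 reversal → CW.
shaft 6 → the output shaft: external mesh, 1 reversal → CCW.
6 reversals in total — an even number — so the output shaft turns the same way as the input shaft.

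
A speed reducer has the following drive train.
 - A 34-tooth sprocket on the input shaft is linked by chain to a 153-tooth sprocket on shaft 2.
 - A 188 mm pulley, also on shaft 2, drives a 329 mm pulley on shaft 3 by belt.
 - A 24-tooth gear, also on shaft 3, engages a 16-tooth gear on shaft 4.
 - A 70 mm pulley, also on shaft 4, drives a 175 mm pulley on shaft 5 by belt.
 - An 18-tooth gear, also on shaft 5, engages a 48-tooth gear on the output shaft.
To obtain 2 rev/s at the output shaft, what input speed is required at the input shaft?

70 rev/s

Overall ratio R = 4.5 × 1.75 × 0.66667 × 2.5 × 2.6667 = 35.
Required input speed = output speed × R = 2 × 35 = 70 rev/s.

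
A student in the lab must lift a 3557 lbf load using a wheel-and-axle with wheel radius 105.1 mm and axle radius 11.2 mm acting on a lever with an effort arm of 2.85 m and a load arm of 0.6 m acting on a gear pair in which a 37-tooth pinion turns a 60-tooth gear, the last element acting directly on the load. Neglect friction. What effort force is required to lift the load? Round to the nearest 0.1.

Wheel-and-axle MA = R/r = 105.1/11.2 = 9.3839.
Lever MA = effort arm / load arm = 2.85/0.6 = 4.75.
Gear pair MA = 60/37 = 1.6216.
Combined ideal MA = 9.3839 × 4.75 × 1.6216 = 72.282.
Effort = load / MA = 3557 / 72.282 = 49.21 lbf.

49.2 lbf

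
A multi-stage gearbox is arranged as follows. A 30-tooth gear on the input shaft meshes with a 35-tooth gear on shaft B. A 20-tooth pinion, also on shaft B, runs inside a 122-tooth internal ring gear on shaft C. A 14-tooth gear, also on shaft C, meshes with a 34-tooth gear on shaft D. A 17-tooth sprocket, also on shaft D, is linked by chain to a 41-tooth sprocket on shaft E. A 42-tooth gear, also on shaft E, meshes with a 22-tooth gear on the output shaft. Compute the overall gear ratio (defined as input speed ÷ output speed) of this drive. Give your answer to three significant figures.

Each stage contributes driven/driver: gear mesh 35/30 = 1.1667, internal gear 122/20 = 6.1, gear mesh 34/14 = 2.4286, chain 41/17 = 2.4118, gear mesh 22/42 = 0.52381.
Overall: 1.1667 × 6.1 × 2.4286 × 2.4118 × 0.52381 = 21.834.

21.8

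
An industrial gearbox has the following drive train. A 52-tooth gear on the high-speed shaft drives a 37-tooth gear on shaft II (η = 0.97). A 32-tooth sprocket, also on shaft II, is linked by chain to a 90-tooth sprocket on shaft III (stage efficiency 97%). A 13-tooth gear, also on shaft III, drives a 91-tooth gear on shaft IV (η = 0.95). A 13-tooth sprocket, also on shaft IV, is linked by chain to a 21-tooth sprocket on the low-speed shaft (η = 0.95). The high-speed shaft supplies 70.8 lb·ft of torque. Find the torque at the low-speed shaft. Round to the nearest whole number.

1360 lb·ft

After the gear mesh (37/52): 70.8 × 0.71154 × 0.97 = 48.866 lb·ft
After the chain (90/32): 48.866 × 2.8125 × 0.97 = 133.31 lb·ft
After the gear mesh (91/13): 133.31 × 7 × 0.95 = 886.52 lb·ft
After the chain (21/13): 886.52 × 1.6154 × 0.95 = 1360.5 lb·ft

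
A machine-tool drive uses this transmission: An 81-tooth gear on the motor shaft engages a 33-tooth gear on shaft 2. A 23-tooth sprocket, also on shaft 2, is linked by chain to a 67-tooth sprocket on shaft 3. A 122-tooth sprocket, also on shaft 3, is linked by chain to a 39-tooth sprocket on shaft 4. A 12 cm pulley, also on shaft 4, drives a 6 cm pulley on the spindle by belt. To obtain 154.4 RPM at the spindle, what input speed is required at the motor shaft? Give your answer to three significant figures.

29.3 RPM

Overall ratio R = 0.40741 × 2.913 × 0.31967 × 0.5 = 0.18969.
Required input speed = output speed × R = 154.4 × 0.18969 = 29.289 RPM.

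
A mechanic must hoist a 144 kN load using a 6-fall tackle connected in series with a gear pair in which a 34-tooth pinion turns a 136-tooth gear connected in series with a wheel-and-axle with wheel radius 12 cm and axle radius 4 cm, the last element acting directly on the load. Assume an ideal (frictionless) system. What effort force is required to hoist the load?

Block-and-tackle MA = number of supporting rope parts = 6.
Gear pair MA = 136/34 = 4.
Wheel-and-axle MA = R/r = 12/4 = 3.
Combined ideal MA = 6 × 4 × 3 = 72.
Effort = load / MA = 144 / 72 = 2 kN.

2 kN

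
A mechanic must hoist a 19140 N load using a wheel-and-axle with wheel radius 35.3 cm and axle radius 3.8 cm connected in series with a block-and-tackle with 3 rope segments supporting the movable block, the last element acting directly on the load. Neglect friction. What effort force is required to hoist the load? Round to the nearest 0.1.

Wheel-and-axle MA = R/r = 35.3/3.8 = 9.2895.
Block-and-tackle MA = number of supporting rope parts = 3.
Combined ideal MA = 9.2895 × 3 = 27.868.
Effort = load / MA = 19140 / 27.868 = 686.8 N.

686.8 N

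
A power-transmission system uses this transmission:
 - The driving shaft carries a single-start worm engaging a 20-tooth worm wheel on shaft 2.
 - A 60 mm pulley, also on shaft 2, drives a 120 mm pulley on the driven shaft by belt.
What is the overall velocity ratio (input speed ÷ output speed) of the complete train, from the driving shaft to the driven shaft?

40

Each stage contributes driven/driver: worm 20/1 = 20, belt 120/60 = 2.
Overall: 20 × 2 = 40.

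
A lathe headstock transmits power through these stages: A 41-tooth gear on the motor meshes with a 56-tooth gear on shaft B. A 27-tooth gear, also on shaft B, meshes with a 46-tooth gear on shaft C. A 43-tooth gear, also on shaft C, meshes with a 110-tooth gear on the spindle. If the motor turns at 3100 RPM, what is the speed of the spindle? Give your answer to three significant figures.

521 RPM

the motor → shaft B (gear mesh, 56/41): 3100 ÷ 1.3659 = 2269.6 RPM
shaft B → shaft C (gear mesh, 46/27): 2269.6 ÷ 1.7037 = 1332.2 RPM
shaft C → the spindle (gear mesh, 110/43): 1332.2 ÷ 2.5581 = 520.76 RPM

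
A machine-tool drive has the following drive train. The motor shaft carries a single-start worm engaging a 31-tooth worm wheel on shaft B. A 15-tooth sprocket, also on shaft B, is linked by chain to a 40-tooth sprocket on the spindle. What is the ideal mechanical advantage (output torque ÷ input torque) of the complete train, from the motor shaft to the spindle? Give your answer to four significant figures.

82.67

Each stage contributes driven/driver: worm 31/1 = 31, chain 40/15 = 2.6667.
Overall: 31 × 2.6667 = 82.667.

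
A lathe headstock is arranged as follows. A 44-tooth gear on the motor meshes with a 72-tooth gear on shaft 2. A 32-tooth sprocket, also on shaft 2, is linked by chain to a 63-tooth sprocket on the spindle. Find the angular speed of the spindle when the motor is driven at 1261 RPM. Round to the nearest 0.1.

391.4 RPM

Gear mesh: ratio = 72/44 = 1.6364, so shaft 2 turns at 1261 / 1.6364 = 770.61 RPM.
Chain: ratio = 63/32 = 1.9688, so the spindle turns at 770.61 / 1.9688 = 391.42 RPM.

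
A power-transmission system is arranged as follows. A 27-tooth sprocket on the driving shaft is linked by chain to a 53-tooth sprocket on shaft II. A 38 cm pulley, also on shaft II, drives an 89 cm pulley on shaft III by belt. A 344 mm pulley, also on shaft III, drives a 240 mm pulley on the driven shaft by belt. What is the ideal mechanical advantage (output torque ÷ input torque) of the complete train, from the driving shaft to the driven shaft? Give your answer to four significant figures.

Each stage contributes driven/driver: chain 53/27 = 1.963, belt 89/38 = 2.3421, belt 240/344 = 0.69767.
Overall: 1.963 × 2.3421 × 0.69767 = 3.2075.

3.208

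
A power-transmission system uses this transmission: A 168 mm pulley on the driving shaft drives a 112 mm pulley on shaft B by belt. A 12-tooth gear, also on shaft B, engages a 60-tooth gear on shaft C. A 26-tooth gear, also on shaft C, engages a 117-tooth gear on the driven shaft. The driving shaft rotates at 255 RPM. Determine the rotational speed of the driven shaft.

17 RPM

belt 112/168 = 0.66667 → 255/0.66667 = 382.5 RPM
gear mesh 60/12 = 5 → 382.5/5 = 76.5 RPM
gear mesh 117/26 = 4.5 → 76.5/4.5 = 17 RPM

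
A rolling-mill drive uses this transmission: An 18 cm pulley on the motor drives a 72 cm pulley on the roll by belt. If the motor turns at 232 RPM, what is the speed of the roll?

the motor → the roll (belt, 72/18): 232 ÷ 4 = 58 RPM

58 RPM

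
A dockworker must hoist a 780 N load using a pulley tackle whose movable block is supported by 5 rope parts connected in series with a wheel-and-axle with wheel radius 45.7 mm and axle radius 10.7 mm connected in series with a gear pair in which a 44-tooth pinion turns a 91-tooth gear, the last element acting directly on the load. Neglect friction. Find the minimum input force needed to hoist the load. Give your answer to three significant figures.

17.7 N

Block-and-tackle MA = number of supporting rope parts = 5.
Wheel-and-axle MA = R/r = 45.7/10.7 = 4.271.
Gear pair MA = 91/44 = 2.0682.
Combined ideal MA = 5 × 4.271 × 2.0682 = 44.166.
Effort = load / MA = 780 / 44.166 = 17.661 N.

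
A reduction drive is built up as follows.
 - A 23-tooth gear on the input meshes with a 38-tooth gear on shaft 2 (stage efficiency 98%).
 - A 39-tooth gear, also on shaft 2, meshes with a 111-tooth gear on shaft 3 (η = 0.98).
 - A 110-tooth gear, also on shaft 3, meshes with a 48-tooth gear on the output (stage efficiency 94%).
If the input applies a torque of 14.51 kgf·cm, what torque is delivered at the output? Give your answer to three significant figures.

After the gear mesh (38/23): 14.51 × 1.6522 × 0.98 = 23.494 kgf·cm
After the gear mesh (111/39): 23.494 × 2.8462 × 0.98 = 65.529 kgf·cm
After the gear mesh (48/110): 65.529 × 0.43636 × 0.94 = 26.879 kgf·cm

26.9 kgf·cm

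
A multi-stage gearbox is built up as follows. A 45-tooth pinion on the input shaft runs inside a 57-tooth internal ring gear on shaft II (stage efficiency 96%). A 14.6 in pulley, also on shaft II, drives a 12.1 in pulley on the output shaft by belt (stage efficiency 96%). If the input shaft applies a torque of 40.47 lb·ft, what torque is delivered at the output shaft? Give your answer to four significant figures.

39.15 lb·ft

Internal gear: ratio = 57/45 = 1.2667; torque at shaft II = 40.47 × 1.2667 × 0.96 = 49.212 lb·ft.
Belt: ratio = 12.1/14.6 = 0.82877; torque at the output shaft = 49.212 × 0.82877 × 0.96 = 39.153 lb·ft.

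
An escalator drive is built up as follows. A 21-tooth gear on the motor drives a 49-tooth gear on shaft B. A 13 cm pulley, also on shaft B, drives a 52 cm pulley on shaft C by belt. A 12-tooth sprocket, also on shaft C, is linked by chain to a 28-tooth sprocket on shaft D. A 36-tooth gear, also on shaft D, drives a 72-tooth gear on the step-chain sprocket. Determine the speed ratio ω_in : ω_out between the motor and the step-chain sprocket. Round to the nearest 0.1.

43.6

Each stage contributes driven/driver: gear mesh 49/21 = 2.3333, belt 52/13 = 4, chain 28/12 = 2.3333, gear mesh 72/36 = 2.
Overall: 2.3333 × 4 × 2.3333 × 2 = 43.556.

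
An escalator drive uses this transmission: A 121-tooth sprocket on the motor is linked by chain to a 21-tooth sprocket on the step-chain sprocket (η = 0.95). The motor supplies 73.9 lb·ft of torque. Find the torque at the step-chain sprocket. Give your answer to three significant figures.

12.2 lb·ft

After the chain (21/121): 73.9 × 0.17355 × 0.95 = 12.184 lb·ft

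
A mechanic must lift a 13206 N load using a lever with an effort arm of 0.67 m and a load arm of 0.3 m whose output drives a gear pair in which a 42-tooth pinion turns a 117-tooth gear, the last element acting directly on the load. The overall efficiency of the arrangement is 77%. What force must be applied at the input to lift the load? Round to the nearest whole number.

2757 N

Lever MA = effort arm / load arm = 0.67/0.3 = 2.2333.
Gear pair MA = 117/42 = 2.7857.
Combined ideal MA = 2.2333 × 2.7857 = 6.2214.
Actual MA = 6.2214 × 0.77 = 4.7905.
Effort = load / actual MA = 13206 / 4.7905 = 2756.7 N.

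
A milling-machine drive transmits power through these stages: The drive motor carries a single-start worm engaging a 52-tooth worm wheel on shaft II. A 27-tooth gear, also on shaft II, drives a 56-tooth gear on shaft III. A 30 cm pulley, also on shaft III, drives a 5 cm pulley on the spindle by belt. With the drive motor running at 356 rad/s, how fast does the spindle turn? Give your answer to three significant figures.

19.8 rad/s

worm 52/1 = 52 → 356/52 = 6.8462 rad/s
gear mesh 56/27 = 2.0741 → 6.8462/2.0741 = 3.3008 rad/s
belt 5/30 = 0.16667 → 3.3008/0.16667 = 19.805 rad/s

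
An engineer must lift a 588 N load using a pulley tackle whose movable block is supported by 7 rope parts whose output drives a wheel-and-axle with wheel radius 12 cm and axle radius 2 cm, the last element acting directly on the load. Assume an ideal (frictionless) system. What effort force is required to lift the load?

14 N

Block-and-tackle MA = number of supporting rope parts = 7.
Wheel-and-axle MA = R/r = 12/2 = 6.
Combined ideal MA = 7 × 6 = 42.
Effort = load / MA = 588 / 42 = 14 N.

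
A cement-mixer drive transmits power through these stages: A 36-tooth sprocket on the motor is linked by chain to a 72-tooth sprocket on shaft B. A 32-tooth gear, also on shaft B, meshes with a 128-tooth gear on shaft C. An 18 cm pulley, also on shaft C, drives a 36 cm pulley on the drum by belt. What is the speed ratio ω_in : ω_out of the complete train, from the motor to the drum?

Each stage contributes driven/driver: chain 72/36 = 2, gear mesh 128/32 = 4, belt 36/18 = 2.
Overall: 2 × 4 × 2 = 16.

16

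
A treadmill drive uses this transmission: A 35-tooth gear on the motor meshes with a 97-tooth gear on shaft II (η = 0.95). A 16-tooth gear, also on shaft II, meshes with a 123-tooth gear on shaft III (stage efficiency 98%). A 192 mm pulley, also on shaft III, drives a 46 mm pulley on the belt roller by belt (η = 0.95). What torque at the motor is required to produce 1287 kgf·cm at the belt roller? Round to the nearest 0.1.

285.1 kgf·cm

Overall ratio R = 2.7714 × 7.6875 × 0.23958 = 5.1044; overall efficiency η = 0.95 × 0.98 × 0.95 = 0.8844.
Input torque = output torque / (R × η) = 1287 / (5.1044 × 0.8844) = 285.08 kgf·cm.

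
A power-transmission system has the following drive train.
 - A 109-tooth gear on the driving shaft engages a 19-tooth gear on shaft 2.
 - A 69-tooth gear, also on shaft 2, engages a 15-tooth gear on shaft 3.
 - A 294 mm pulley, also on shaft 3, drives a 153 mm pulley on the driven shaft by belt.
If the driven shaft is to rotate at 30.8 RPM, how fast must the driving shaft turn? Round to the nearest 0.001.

0.607 RPM

Overall ratio R = 0.17431 × 0.21739 × 0.52041 = 0.01972.
Required input speed = output speed × R = 30.8 × 0.01972 = 0.60739 RPM.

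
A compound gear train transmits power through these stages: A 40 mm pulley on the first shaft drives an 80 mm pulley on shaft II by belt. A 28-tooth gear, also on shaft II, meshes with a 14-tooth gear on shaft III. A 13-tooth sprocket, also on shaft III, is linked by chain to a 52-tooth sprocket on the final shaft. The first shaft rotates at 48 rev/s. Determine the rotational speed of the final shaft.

Belt: ratio = 80/40 = 2, so shaft II turns at 48 / 2 = 24 rev/s.
Gear mesh: ratio = 14/28 = 0.5, so shaft III turns at 24 / 0.5 = 48 rev/s.
Chain: ratio = 52/13 = 4, so the final shaft turns at 48 / 4 = 12 rev/s.

12 rev/s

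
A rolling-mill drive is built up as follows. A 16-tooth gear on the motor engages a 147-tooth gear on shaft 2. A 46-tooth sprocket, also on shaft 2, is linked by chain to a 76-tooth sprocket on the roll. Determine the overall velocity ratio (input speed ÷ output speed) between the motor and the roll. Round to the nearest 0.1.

Each stage contributes driven/driver: gear mesh 147/16 = 9.1875, chain 76/46 = 1.6522.
Overall: 9.1875 × 1.6522 = 15.179.

15.2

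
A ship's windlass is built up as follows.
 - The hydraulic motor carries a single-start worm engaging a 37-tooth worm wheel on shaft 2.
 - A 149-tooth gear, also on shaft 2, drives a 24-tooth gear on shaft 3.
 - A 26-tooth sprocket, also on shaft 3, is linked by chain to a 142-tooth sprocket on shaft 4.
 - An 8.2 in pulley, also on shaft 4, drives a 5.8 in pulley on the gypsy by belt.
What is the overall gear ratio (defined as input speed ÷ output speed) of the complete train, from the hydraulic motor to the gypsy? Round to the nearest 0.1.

23.0

Each stage contributes driven/driver: worm 37/1 = 37, gear mesh 24/149 = 0.16107, chain 142/26 = 5.4615, belt 5.8/8.2 = 0.70732.
Overall: 37 × 0.16107 × 5.4615 × 0.70732 = 23.023.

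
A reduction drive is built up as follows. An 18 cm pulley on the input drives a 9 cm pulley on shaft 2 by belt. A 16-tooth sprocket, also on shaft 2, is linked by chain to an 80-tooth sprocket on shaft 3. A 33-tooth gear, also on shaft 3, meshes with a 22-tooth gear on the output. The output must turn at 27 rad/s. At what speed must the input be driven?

45 rad/s

Overall ratio R = 0.5 × 5 × 0.66667 = 1.6667.
Required input speed = output speed × R = 27 × 1.6667 = 45 rad/s.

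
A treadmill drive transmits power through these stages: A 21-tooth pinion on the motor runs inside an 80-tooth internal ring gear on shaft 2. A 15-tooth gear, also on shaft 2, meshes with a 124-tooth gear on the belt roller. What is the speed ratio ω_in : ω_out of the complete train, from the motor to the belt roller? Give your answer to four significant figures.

31.49

Each stage contributes driven/driver: internal gear 80/21 = 3.8095, gear mesh 124/15 = 8.2667.
Overall: 3.8095 × 8.2667 = 31.492.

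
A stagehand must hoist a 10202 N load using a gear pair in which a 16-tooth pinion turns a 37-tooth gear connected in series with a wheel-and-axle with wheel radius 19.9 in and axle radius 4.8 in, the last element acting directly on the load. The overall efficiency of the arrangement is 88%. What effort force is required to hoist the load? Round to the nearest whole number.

1209 N

Gear pair MA = 37/16 = 2.3125.
Wheel-and-axle MA = R/r = 19.9/4.8 = 4.1458.
Combined ideal MA = 2.3125 × 4.1458 = 9.5872.
Actual MA = 9.5872 × 0.88 = 8.4368.
Effort = load / actual MA = 10202 / 8.4368 = 1209.2 N.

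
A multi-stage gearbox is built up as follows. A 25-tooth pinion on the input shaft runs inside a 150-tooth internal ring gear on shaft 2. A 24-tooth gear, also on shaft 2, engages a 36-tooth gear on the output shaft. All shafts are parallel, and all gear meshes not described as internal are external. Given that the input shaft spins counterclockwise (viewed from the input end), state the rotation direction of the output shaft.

the input shaft → shaft 2: internal mesh, same direction → CCW.
shaft 2 → the output shaft: external mesh, 1 reversal → CW.
1 reversal in total — an odd number — so the output shaft turns opposite to the input shaft.

clockwise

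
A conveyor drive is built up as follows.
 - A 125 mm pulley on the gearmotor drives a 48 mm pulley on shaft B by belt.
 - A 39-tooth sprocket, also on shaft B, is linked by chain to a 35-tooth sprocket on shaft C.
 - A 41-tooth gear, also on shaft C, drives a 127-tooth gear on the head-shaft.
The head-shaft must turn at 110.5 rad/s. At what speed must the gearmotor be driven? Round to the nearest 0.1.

118.0 rad/s

Overall ratio R = 0.384 × 0.89744 × 3.0976 = 1.0675.
Required input speed = output speed × R = 110.5 × 1.0675 = 117.96 rad/s.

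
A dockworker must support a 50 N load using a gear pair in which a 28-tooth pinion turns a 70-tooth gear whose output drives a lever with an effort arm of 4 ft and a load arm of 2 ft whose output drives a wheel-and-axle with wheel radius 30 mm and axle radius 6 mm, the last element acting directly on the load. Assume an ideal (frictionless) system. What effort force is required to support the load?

Gear pair MA = 70/28 = 2.5.
Lever MA = effort arm / load arm = 4/2 = 2.
Wheel-and-axle MA = R/r = 30/6 = 5.
Combined ideal MA = 2.5 × 2 × 5 = 25.
Effort = load / MA = 50 / 25 = 2 N.

2 N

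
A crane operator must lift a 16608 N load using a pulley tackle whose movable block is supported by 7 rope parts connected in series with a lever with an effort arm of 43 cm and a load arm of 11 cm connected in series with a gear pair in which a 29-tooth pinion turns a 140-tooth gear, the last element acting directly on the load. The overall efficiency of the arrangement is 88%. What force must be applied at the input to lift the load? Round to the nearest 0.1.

142.9 N

Block-and-tackle MA = number of supporting rope parts = 7.
Lever MA = effort arm / load arm = 43/11 = 3.9091.
Gear pair MA = 140/29 = 4.8276.
Combined ideal MA = 7 × 3.9091 × 4.8276 = 132.1.
Actual MA = 132.1 × 0.88 = 116.25.
Effort = load / actual MA = 16608 / 116.25 = 142.87 N.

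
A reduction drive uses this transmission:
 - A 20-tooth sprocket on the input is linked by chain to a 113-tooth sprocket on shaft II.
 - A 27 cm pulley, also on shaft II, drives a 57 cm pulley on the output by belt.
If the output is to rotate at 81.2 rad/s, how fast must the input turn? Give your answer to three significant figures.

969 rad/s

Overall ratio R = 5.65 × 2.1111 = 11.928.
Required input speed = output speed × R = 81.2 × 11.928 = 968.54 rad/s.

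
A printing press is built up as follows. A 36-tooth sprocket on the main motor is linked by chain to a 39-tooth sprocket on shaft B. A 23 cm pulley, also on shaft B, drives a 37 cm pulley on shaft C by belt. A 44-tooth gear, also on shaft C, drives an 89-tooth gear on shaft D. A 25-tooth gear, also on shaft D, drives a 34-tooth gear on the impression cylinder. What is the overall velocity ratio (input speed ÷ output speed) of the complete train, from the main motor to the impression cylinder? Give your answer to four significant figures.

Each stage contributes driven/driver: chain 39/36 = 1.0833, belt 37/23 = 1.6087, gear mesh 89/44 = 2.0227, gear mesh 34/25 = 1.36.
Overall: 1.0833 × 1.6087 × 2.0227 × 1.36 = 4.7942.

4.794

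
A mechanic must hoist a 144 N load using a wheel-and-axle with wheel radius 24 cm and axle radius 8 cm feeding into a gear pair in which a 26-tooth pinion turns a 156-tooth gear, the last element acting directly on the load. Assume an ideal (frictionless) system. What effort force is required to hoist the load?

Wheel-and-axle MA = R/r = 24/8 = 3.
Gear pair MA = 156/26 = 6.
Combined ideal MA = 3 × 6 = 18.
Effort = load / MA = 144 / 18 = 8 N.

8 N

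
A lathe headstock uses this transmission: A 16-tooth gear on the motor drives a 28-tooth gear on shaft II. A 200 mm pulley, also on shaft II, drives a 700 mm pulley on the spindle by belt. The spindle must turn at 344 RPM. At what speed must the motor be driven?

2107 RPM

Overall ratio R = 1.75 × 3.5 = 6.125.
Required input speed = output speed × R = 344 × 6.125 = 2107 RPM.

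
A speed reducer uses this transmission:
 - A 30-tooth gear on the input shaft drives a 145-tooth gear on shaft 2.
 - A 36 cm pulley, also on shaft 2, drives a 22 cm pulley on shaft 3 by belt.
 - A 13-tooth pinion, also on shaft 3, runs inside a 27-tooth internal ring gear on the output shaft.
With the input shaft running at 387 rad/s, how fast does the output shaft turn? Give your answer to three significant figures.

gear mesh 145/30 = 4.8333 → 387/4.8333 = 80.069 rad/s
belt 22/36 = 0.61111 → 80.069/0.61111 = 131.02 rad/s
internal gear 27/13 = 2.0769 → 131.02/2.0769 = 63.085 rad/s

63.1 rad/s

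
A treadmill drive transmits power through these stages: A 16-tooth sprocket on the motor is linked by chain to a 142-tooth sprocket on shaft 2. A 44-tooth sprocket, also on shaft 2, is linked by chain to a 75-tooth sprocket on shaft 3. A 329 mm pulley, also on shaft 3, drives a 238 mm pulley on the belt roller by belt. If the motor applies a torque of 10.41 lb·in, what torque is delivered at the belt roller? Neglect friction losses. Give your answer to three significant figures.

114 lb·in

Chain: ratio = 142/16 = 8.875; torque at shaft 2 = 10.41 × 8.875 = 92.389 lb·in.
Chain: ratio = 75/44 = 1.7045; torque at shaft 3 = 92.389 × 1.7045 = 157.48 lb·in.
Belt: ratio = 238/329 = 0.7234; torque at the belt roller = 157.48 × 0.7234 = 113.92 lb·in.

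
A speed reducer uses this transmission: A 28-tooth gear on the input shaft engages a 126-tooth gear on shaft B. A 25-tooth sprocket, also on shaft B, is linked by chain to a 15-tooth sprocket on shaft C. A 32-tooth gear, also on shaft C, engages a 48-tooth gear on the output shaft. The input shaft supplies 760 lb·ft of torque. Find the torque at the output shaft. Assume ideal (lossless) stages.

After the gear mesh (126/28): 760 × 4.5 = 3420 lb·ft
After the chain (15/25): 3420 × 0.6 = 2052 lb·ft
After the gear mesh (48/32): 2052 × 1.5 = 3078 lb·ft

3078 lb·ft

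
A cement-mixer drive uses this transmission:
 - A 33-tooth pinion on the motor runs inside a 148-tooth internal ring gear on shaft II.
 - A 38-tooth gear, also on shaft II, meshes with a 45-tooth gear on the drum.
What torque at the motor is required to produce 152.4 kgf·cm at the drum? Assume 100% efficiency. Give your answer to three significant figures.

28.7 kgf·cm

Overall ratio R = 4.4848 × 1.1842 = 5.311.
Input torque = output torque / R = 152.4 / 5.311 = 28.695 kgf·cm.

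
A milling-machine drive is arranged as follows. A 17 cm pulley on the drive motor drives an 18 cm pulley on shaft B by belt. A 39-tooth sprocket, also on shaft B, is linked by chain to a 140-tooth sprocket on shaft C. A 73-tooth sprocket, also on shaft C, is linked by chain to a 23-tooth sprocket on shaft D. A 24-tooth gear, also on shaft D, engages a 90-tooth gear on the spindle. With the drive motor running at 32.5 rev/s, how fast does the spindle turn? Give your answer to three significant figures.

the drive motor → shaft B (belt, 18/17): 32.5 ÷ 1.0588 = 30.694 rev/s
shaft B → shaft C (chain, 140/39): 30.694 ÷ 3.5897 = 8.5506 rev/s
shaft C → shaft D (chain, 23/73): 8.5506 ÷ 0.31507 = 27.139 rev/s
shaft D → the spindle (gear mesh, 90/24): 27.139 ÷ 3.75 = 7.237 rev/s

7.24 rev/s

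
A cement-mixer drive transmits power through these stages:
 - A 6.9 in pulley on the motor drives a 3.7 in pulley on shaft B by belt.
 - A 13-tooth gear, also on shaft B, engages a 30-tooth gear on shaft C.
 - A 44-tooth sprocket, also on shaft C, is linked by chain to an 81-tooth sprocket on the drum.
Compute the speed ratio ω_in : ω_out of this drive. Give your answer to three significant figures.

Each stage contributes driven/driver: belt 3.7/6.9 = 0.53623, gear mesh 30/13 = 2.3077, chain 81/44 = 1.8409.
Overall: 0.53623 × 2.3077 × 1.8409 = 2.278.

2.28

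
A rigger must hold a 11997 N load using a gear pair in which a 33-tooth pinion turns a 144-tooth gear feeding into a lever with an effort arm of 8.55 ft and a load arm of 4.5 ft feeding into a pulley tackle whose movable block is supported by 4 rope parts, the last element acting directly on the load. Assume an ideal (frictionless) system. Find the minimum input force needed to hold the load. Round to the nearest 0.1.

Gear pair MA = 144/33 = 4.3636.
Lever MA = effort arm / load arm = 8.55/4.5 = 1.9.
Block-and-tackle MA = number of supporting rope parts = 4.
Combined ideal MA = 4.3636 × 1.9 × 4 = 33.164.
Effort = load / MA = 11997 / 33.164 = 361.75 N.

361.8 N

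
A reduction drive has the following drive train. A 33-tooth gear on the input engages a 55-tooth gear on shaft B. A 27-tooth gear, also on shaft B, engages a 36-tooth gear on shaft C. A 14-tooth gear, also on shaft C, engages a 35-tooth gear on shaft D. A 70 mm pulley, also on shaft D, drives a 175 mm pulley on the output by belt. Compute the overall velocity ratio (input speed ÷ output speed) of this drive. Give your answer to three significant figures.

Each stage contributes driven/driver: gear mesh 55/33 = 1.6667, gear mesh 36/27 = 1.3333, gear mesh 35/14 = 2.5, belt 175/70 = 2.5.
Overall: 1.6667 × 1.3333 × 2.5 × 2.5 = 13.889.

13.9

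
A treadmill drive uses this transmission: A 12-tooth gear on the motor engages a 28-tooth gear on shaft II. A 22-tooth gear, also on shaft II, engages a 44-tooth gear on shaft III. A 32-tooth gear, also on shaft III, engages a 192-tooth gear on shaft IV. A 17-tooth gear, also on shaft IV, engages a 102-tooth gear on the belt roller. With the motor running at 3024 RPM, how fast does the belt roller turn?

the motor → shaft II (gear mesh, 28/12): 3024 ÷ 2.3333 = 1296 RPM
shaft II → shaft III (gear mesh, 44/22): 1296 ÷ 2 = 648 RPM
shaft III → shaft IV (gear mesh, 192/32): 648 ÷ 6 = 108 RPM
shaft IV → the belt roller (gear mesh, 102/17): 108 ÷ 6 = 18 RPM

18 RPM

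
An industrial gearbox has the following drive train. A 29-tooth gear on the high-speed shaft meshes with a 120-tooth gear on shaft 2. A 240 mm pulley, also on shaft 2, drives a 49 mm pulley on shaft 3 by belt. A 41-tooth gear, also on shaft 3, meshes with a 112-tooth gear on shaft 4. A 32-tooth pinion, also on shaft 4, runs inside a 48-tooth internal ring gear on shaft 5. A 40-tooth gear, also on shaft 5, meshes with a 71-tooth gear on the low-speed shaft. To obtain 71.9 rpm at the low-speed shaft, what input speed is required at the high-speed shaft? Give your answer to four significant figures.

441.8 rpm

Overall ratio R = 4.1379 × 0.20417 × 2.7317 × 1.5 × 1.775 = 6.1446.
Required input speed = output speed × R = 71.9 × 6.1446 = 441.79 rpm.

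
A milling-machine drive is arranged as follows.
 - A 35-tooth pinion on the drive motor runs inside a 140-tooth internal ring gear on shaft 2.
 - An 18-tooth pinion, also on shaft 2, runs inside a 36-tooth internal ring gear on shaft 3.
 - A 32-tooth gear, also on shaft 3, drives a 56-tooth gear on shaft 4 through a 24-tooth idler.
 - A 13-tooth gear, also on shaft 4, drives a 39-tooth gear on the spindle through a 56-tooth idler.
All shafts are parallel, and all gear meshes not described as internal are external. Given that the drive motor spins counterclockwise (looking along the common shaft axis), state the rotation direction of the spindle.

counterclockwise

the drive motor → shaft 2: internal mesh, same direction → CCW.
shaft 2 → shaft 3: internal mesh, same direction → CCW.
shaft 3 → shaft 4: driver → idler → driven is 2 external meshes, 2 reversals → CCW.
shaft 4 → the spindle: driver → idler → driven is 2 external meshes, 2 reversals → CCW.
4 reversals in total — an even number — so the spindle turns the same way as the drive motor.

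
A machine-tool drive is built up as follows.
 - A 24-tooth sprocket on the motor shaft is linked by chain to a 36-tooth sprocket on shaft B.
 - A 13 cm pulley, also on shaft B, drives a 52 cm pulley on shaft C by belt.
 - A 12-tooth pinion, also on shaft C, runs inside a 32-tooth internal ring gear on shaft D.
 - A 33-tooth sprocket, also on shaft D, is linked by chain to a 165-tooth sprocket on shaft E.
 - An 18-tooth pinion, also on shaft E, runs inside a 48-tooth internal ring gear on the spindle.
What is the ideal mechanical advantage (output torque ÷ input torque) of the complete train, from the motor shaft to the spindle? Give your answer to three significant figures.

213

Each stage contributes driven/driver: chain 36/24 = 1.5, belt 52/13 = 4, internal gear 32/12 = 2.6667, chain 165/33 = 5, internal gear 48/18 = 2.6667.
Overall: 1.5 × 4 × 2.6667 × 5 × 2.6667 = 213.33.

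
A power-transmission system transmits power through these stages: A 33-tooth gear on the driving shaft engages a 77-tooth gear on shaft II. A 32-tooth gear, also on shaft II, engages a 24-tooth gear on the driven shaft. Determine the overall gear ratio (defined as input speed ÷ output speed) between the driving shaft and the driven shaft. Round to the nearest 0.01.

1.75

Each stage contributes driven/driver: gear mesh 77/33 = 2.3333, gear mesh 24/32 = 0.75.
Overall: 2.3333 × 0.75 = 1.75.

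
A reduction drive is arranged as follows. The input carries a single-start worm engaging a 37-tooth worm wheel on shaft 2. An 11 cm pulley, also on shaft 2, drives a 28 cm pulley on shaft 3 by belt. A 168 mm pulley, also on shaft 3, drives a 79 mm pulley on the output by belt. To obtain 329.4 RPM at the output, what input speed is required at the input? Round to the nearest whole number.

Overall ratio R = 37 × 2.5455 × 0.47024 = 44.288.
Required input speed = output speed × R = 329.4 × 44.288 = 14588 RPM.

14588 RPM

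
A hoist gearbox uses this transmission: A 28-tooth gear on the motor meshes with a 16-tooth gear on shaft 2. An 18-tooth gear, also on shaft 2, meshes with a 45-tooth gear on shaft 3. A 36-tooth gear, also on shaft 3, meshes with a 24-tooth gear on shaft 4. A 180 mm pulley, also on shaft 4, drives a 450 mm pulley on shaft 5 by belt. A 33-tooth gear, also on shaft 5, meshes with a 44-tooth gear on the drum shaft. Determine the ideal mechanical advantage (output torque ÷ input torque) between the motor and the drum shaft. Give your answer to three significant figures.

Each stage contributes driven/driver: gear mesh 16/28 = 0.57143, gear mesh 45/18 = 2.5, gear mesh 24/36 = 0.66667, belt 450/180 = 2.5, gear mesh 44/33 = 1.3333.
Overall: 0.57143 × 2.5 × 0.66667 × 2.5 × 1.3333 = 3.1746.

3.17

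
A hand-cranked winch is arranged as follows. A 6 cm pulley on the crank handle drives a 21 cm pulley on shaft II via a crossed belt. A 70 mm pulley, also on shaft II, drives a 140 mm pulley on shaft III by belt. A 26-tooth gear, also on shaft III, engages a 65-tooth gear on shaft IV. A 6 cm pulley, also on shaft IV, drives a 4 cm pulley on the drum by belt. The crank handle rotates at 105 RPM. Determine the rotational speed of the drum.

Belt: ratio = 21/6 = 3.5, so shaft II turns at 105 / 3.5 = 30 RPM.
Belt: ratio = 140/70 = 2, so shaft III turns at 30 / 2 = 15 RPM.
Gear mesh: ratio = 65/26 = 2.5, so shaft IV turns at 15 / 2.5 = 6 RPM.
Belt: ratio = 4/6 = 0.66667, so the drum turns at 6 / 0.66667 = 9 RPM.

9 RPM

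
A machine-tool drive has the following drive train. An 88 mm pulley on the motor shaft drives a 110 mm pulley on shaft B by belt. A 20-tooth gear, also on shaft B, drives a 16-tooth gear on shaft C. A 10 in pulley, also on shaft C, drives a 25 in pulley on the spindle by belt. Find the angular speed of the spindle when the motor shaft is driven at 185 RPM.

74 RPM

Belt: ratio = 110/88 = 1.25, so shaft B turns at 185 / 1.25 = 148 RPM.
Gear mesh: ratio = 16/20 = 0.8, so shaft C turns at 148 / 0.8 = 185 RPM.
Belt: ratio = 25/10 = 2.5, so the spindle turns at 185 / 2.5 = 74 RPM.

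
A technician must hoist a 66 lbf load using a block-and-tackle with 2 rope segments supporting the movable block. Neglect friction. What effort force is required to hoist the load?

33 lbf

Block-and-tackle MA = number of supporting rope parts = 2.
Effort = load / MA = 66 / 2 = 33 lbf.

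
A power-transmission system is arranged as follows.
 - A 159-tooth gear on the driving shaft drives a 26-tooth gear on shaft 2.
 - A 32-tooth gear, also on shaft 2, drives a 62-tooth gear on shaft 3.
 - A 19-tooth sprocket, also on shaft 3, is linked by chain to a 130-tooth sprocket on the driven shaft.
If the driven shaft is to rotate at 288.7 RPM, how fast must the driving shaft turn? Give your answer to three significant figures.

Overall ratio R = 0.16352 × 1.9375 × 6.8421 = 2.1677.
Required input speed = output speed × R = 288.7 × 2.1677 = 625.83 RPM.

626 RPM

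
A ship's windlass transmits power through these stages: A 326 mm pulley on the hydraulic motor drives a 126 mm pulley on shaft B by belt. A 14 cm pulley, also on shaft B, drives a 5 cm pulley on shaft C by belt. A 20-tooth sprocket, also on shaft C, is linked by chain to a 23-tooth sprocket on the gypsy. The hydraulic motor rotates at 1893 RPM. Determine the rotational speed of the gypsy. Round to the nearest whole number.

belt 126/326 = 0.3865 → 1893/0.3865 = 4897.8 RPM
belt 5/14 = 0.35714 → 4897.8/0.35714 = 13714 RPM
chain 23/20 = 1.15 → 13714/1.15 = 11925 RPM

11925 RPM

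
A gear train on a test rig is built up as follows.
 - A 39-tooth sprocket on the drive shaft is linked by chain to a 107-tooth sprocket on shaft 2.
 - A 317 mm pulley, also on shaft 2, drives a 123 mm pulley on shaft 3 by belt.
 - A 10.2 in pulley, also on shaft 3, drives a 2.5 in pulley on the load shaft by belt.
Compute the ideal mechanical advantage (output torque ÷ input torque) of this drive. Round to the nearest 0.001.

Each stage contributes driven/driver: chain 107/39 = 2.7436, belt 123/317 = 0.38801, belt 2.5/10.2 = 0.2451.
Overall: 2.7436 × 0.38801 × 0.2451 = 0.26092.

0.261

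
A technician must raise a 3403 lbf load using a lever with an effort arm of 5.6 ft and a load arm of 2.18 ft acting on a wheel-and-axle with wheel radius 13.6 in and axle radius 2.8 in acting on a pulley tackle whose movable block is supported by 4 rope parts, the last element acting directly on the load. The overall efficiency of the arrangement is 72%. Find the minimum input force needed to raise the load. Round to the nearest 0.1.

Lever MA = effort arm / load arm = 5.6/2.18 = 2.5688.
Wheel-and-axle MA = R/r = 13.6/2.8 = 4.8571.
Block-and-tackle MA = number of supporting rope parts = 4.
Combined ideal MA = 2.5688 × 4.8571 × 4 = 49.908.
Actual MA = 49.908 × 0.72 = 35.934.
Effort = load / actual MA = 3403 / 35.934 = 94.702 lbf.

94.7 lbf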